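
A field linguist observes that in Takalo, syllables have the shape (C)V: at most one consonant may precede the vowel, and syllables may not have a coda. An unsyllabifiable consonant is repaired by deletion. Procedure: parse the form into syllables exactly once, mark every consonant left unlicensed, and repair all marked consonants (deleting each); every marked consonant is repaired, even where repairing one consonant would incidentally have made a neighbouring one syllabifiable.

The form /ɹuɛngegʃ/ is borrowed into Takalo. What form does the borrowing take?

ɹuɛge

Under (C)V, the unsyllabifiable consonants are /n/, /g/, /ʃ/ (no codas are permitted; onsets are limited to one consonant).
Deletion applies to /n/, /g/, /ʃ/.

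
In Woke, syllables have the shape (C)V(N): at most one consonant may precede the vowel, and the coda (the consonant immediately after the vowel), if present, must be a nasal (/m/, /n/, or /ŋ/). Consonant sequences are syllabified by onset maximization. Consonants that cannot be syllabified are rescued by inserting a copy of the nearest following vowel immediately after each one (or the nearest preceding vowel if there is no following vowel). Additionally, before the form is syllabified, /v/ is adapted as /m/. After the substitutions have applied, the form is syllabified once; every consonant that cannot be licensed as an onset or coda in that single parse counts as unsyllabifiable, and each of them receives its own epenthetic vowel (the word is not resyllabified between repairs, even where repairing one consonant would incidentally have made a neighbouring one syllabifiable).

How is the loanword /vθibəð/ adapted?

miθibəðə

Substitution: /v/ → /m/, giving /mθibəð/.
Syllabifying with onset maximization leaves /m/, /ð/ stranded (only a nasal (/m/, /n/, or /ŋ/) is licensed in coda position; onsets are limited to one consonant).
Each unlicensed consonant becomes the onset of a new syllable: /m/ → /mi/, /ð/ → /ðə/.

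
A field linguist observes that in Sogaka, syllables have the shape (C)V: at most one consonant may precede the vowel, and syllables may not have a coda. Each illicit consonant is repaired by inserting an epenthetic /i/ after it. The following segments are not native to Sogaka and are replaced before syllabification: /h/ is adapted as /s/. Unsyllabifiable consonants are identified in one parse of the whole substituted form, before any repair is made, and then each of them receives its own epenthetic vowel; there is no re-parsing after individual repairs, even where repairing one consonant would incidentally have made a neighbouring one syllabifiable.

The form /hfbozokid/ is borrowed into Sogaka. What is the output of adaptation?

sifibozokidi

Substitution: /h/ → /s/, giving /sfbozokid/.
Under (C)V, the unsyllabifiable consonants are /s/, /f/, /d/ (no codas are permitted; onsets are limited to one consonant).
Epenthesis after each stranded consonant: /s/ → /si/, /f/ → /fi/, /d/ → /di/.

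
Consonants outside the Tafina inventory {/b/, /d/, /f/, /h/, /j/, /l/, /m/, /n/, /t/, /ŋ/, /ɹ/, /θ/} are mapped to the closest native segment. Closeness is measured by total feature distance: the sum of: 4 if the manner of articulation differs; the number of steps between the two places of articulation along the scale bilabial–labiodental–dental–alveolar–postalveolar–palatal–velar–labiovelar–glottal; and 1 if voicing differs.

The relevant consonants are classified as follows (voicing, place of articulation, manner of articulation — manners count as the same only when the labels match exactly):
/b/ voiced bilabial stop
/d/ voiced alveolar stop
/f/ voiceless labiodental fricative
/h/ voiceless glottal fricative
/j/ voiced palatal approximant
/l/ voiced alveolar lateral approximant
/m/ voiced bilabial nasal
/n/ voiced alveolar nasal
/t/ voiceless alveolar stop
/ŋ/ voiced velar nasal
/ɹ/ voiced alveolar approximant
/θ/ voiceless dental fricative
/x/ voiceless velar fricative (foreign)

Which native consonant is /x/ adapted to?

h

/h/ is closest: same manner (fricative), place distance 2 (velar→glottal), same voicing; total 2. Next closest is /θ/ at distance 4.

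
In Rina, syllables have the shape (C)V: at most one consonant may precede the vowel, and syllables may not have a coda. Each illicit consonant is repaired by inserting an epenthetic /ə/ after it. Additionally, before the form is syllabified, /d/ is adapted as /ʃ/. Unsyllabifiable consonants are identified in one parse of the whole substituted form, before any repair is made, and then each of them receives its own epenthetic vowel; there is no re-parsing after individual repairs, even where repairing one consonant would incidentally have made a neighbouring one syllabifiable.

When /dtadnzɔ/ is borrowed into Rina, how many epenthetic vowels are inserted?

3

After substitution the input is /ʃtaʃnzɔ/.
The unsyllabifiable consonants are /ʃ/, /ʃ/, /n/; each receives one epenthetic vowel.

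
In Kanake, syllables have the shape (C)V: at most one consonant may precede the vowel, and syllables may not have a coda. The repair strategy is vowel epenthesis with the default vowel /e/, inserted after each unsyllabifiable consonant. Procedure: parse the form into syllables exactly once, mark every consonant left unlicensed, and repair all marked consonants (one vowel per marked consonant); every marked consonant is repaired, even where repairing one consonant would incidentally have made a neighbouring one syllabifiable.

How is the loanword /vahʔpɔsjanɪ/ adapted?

Syllabifying with onset maximization leaves /h/, /ʔ/, /s/ stranded (no codas are permitted; onsets are limited to one consonant).
Epenthesis after each stranded consonant: /h/ → /he/, /ʔ/ → /ʔe/, /s/ → /se/.

vaheʔepɔsejanɪ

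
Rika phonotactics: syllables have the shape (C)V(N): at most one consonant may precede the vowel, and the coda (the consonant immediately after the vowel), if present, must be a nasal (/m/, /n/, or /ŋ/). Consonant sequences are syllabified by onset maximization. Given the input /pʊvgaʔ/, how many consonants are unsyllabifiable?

Under (C)V(N), the unsyllabifiable consonants are /v/, /ʔ/ (only a nasal (/m/, /n/, or /ŋ/) is licensed in coda position; onsets are limited to one consonant).

2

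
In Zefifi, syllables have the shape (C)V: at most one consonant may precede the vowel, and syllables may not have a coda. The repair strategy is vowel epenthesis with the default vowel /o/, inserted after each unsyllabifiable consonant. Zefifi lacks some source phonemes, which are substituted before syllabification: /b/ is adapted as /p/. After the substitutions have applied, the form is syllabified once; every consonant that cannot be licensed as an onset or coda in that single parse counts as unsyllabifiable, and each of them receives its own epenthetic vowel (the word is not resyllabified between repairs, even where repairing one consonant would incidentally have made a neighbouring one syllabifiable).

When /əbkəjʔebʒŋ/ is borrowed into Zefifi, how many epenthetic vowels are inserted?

5

After substitution the input is /əpkəjʔepʒŋ/.
The unsyllabifiable consonants are /p/, /j/, /p/, /ʒ/, /ŋ/; each receives one epenthetic vowel.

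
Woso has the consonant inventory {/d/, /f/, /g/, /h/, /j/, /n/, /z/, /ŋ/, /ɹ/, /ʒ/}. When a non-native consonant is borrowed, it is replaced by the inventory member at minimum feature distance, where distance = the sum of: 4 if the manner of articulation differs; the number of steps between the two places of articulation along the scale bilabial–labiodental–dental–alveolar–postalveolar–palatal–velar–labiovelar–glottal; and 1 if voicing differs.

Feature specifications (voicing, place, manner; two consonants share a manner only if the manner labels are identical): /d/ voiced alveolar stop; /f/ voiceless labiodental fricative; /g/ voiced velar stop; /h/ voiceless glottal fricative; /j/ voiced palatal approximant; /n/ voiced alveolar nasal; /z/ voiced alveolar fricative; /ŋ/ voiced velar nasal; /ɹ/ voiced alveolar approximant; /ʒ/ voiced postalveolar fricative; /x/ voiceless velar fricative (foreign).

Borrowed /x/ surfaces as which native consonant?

h

/h/ is closest: same manner (fricative), place distance 2 (velar→glottal), same voicing; total 2. Next closest is /ʒ/ at distance 3.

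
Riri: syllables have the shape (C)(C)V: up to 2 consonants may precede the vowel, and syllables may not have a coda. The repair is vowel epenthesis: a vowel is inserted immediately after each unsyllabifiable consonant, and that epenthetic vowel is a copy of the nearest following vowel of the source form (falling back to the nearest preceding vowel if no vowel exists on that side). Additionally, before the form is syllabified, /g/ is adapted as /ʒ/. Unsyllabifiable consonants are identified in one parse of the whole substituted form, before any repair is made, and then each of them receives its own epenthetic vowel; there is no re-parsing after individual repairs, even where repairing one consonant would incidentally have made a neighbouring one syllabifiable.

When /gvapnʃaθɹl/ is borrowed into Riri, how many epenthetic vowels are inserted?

4

After substitution the input is /ʒvapnʃaθɹl/.
The unsyllabifiable consonants are /p/, /θ/, /ɹ/, /l/; each receives one epenthetic vowel.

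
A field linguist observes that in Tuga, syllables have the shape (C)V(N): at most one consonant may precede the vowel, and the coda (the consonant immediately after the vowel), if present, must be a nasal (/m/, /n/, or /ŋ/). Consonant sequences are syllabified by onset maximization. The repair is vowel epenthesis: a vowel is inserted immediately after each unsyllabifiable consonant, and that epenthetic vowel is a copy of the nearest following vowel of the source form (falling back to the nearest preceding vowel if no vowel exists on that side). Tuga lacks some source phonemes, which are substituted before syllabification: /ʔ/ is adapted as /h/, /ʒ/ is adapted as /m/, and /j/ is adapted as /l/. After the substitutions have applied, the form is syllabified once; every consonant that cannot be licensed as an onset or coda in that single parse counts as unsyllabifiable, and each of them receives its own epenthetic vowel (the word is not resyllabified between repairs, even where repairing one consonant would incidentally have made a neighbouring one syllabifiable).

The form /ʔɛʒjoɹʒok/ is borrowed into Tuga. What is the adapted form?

hɛmloɹomoko

Substitution: /ʔ/ → /h/, /ʒ/ → /m/, /j/ → /l/, giving /hɛmloɹmok/.
Syllabifying with onset maximization leaves /ɹ/, /k/ stranded (only a nasal (/m/, /n/, or /ŋ/) is licensed in coda position; onsets are limited to one consonant).
Each unlicensed consonant becomes the onset of a new syllable: /ɹ/ → /ɹo/, /k/ → /ko/.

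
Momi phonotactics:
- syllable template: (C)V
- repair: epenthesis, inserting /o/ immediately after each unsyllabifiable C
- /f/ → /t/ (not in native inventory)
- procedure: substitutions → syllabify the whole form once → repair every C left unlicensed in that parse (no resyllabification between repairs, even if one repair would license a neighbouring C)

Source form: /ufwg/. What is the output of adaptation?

Substitution: /f/ → /t/, giving /utwg/.
The consonants /t/, /w/, /g/ cannot be parsed into a legal (C)V syllable (no codas are permitted; onsets are limited to one consonant).
Epenthesis after each stranded consonant: /t/ → /to/, /w/ → /wo/, /g/ → /go/.

utowogo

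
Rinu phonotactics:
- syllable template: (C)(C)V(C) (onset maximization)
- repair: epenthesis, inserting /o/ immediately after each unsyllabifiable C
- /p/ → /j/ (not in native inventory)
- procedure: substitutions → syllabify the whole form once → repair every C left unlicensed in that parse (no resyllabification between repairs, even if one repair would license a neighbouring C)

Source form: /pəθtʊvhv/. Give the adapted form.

jəθtʊvhovo

Substitution: /p/ → /j/, giving /jəθtʊvhv/.
The consonants /h/, /v/ cannot be parsed into a legal (C)(C)V(C) syllable (at most one coda consonant is licensed; onsets may contain at most 2 consonants).
Inserting the epenthetic vowel yields /h/ → /ho/, /v/ → /vo/.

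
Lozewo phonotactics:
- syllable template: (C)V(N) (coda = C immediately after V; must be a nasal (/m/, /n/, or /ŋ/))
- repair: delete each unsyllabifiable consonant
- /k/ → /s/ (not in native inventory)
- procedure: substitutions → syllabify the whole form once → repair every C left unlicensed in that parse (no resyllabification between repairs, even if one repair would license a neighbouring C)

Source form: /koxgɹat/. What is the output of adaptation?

soɹa

Substitution: /k/ → /s/, giving /soxgɹat/.
The consonants /x/, /g/, /t/ cannot be parsed into a legal (C)V(N) syllable (only a nasal (/m/, /n/, or /ŋ/) is licensed in coda position; onsets are limited to one consonant).
Each unlicensed consonant is deleted: /x/, /g/, /t/.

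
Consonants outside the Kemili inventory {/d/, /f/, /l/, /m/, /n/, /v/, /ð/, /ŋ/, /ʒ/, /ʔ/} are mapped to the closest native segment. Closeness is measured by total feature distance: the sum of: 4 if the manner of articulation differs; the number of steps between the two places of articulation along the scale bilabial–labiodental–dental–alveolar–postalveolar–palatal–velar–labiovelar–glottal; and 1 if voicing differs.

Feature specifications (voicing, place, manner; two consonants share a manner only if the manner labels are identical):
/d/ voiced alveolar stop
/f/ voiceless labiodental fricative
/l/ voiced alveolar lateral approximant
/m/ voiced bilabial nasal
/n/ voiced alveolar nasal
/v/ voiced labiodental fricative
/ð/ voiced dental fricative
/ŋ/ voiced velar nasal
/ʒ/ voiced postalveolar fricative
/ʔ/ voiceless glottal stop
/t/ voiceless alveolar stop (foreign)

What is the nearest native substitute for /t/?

d

/d/ is closest: same manner (stop), place distance 0 (alveolar→alveolar), voicing differs (+1); total 1. Next closest is /l/ at distance 5.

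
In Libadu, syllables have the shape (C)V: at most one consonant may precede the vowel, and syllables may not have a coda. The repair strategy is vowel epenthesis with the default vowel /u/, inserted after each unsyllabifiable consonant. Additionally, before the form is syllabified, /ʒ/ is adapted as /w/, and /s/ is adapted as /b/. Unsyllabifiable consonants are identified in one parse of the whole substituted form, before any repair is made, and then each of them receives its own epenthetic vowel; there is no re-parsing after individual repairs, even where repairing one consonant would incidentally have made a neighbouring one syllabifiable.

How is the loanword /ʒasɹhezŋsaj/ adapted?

wabuɹuhezuŋubaju

Substitution: /ʒ/ → /w/, /s/ → /b/, giving /wabɹhezŋbaj/.
Syllabifying with onset maximization leaves /b/, /ɹ/, /z/, /ŋ/, /j/ stranded (no codas are permitted; onsets are limited to one consonant).
Epenthesis after each stranded consonant: /b/ → /bu/, /ɹ/ → /ɹu/, /z/ → /zu/, /ŋ/ → /ŋu/, /j/ → /ju/.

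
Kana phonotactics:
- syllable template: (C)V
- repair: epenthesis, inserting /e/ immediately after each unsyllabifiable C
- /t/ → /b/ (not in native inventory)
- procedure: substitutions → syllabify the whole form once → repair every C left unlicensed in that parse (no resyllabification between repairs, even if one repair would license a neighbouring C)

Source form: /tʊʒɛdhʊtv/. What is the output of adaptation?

bʊʒɛdehʊbeve

Substitution: /t/ → /b/, giving /bʊʒɛdhʊbv/.
Syllabifying with onset maximization leaves /d/, /b/, /v/ stranded (no codas are permitted; onsets are limited to one consonant).
Each unlicensed consonant becomes the onset of a new syllable: /d/ → /de/, /b/ → /be/, /v/ → /ve/.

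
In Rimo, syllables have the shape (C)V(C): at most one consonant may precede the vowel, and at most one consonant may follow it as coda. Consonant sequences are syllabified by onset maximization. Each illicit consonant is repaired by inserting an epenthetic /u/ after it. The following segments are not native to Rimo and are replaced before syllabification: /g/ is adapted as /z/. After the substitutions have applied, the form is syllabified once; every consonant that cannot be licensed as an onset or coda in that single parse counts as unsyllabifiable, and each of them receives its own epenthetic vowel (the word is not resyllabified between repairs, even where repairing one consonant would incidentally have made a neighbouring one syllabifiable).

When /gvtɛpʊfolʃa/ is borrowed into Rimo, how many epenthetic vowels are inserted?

2

After substitution the input is /zvtɛpʊfolʃa/.
The unsyllabifiable consonants are /z/, /v/; each receives one epenthetic vowel.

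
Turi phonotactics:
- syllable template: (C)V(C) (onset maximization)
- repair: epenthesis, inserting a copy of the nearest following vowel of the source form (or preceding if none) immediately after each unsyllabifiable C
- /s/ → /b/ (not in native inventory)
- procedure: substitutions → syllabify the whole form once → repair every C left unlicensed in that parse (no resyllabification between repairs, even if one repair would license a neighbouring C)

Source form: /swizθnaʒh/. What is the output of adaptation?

Substitution: /s/ → /b/, giving /bwizθnaʒh/.
Under (C)V(C), the unsyllabifiable consonants are /b/, /θ/, /h/ (at most one coda consonant is licensed; onsets are limited to one consonant).
Epenthesis after each stranded consonant: /b/ → /bi/, /θ/ → /θa/, /h/ → /ha/.

biwizθanaʒha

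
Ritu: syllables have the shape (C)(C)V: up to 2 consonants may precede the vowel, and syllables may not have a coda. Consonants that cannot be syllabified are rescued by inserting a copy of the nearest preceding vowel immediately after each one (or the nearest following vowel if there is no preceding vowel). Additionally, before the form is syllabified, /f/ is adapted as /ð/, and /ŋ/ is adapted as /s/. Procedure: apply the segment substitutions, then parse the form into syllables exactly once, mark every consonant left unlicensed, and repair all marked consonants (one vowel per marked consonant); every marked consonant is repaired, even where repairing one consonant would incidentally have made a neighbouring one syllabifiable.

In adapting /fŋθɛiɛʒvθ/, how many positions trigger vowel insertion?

After substitution the input is /ðsθɛiɛʒvθ/.
The unsyllabifiable consonants are /ð/, /ʒ/, /v/, /θ/; each receives one epenthetic vowel.

4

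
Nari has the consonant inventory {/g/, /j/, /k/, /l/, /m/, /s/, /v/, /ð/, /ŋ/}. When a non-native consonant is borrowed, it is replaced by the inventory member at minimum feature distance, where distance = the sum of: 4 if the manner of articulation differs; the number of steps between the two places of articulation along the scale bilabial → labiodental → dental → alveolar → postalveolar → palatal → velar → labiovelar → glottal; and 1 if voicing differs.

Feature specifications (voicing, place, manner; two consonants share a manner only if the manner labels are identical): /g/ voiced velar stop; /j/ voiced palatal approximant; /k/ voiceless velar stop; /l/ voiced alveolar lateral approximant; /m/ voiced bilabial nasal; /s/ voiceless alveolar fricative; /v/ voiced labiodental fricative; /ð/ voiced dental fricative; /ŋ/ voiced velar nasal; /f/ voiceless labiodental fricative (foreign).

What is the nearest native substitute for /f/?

v

/v/ is closest: same manner (fricative), place distance 0 (labiodental→labiodental), voicing differs (+1); total 1. Next closest is /s/ at distance 2.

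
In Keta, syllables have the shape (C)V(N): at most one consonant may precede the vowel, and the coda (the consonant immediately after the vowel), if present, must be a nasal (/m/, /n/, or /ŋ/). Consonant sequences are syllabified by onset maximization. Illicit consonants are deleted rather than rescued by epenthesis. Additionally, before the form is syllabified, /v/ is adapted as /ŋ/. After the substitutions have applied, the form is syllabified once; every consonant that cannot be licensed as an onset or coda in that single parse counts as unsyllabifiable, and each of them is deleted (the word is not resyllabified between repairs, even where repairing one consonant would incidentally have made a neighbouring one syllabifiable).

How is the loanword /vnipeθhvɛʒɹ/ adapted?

Substitution: /v/ → /ŋ/, giving /ŋnipeθhŋɛʒɹ/.
Under (C)V(N), the unsyllabifiable consonants are /ŋ/, /θ/, /h/, /ʒ/, /ɹ/ (only a nasal (/m/, /n/, or /ŋ/) is licensed in coda position; onsets are limited to one consonant).
Deleting the stranded consonants removes /ŋ/, /θ/, /h/, /ʒ/, /ɹ/.

nipeŋɛ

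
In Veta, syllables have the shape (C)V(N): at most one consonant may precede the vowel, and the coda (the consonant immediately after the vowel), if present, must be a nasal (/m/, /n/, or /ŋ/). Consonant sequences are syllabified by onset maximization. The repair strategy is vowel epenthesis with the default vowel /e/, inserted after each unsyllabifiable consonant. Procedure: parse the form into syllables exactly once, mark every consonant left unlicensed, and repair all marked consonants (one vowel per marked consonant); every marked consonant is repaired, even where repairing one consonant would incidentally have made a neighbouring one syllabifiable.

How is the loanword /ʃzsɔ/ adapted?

Syllabifying with onset maximization leaves /ʃ/, /z/ stranded (only a nasal (/m/, /n/, or /ŋ/) is licensed in coda position; onsets are limited to one consonant).
Inserting the epenthetic vowel yields /ʃ/ → /ʃe/, /z/ → /ze/.

ʃezesɔ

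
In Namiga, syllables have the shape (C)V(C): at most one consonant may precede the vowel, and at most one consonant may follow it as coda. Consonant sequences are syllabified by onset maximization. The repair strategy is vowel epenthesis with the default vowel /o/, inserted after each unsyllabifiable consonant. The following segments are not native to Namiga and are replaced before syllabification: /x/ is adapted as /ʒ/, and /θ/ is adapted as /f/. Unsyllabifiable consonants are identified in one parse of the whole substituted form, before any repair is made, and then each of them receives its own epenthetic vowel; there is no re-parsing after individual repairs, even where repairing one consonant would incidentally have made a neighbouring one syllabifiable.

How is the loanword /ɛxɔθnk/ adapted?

ɛʒɔfnoko

Substitution: /x/ → /ʒ/, /θ/ → /f/, giving /ɛʒɔfnk/.
The consonants /n/, /k/ cannot be parsed into a legal (C)V(C) syllable (at most one coda consonant is licensed; onsets are limited to one consonant).
Each unlicensed consonant becomes the onset of a new syllable: /n/ → /no/, /k/ → /ko/.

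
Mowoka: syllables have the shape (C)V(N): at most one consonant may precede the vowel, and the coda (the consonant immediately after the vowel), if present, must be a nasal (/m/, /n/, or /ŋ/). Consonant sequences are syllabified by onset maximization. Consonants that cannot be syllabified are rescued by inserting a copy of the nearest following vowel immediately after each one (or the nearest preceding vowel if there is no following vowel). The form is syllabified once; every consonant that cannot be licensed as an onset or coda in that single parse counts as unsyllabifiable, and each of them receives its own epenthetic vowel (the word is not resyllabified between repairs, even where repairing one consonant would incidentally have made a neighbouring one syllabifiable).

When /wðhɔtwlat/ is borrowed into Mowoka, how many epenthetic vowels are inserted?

The unsyllabifiable consonants are /w/, /ð/, /t/, /w/, /t/; each receives one epenthetic vowel.

5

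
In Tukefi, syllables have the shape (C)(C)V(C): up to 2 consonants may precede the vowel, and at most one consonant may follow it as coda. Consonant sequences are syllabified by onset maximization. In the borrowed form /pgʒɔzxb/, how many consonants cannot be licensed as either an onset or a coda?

Syllabifying with onset maximization leaves /p/, /x/, /b/ stranded (at most one coda consonant is licensed; onsets may contain at most 2 consonants).

3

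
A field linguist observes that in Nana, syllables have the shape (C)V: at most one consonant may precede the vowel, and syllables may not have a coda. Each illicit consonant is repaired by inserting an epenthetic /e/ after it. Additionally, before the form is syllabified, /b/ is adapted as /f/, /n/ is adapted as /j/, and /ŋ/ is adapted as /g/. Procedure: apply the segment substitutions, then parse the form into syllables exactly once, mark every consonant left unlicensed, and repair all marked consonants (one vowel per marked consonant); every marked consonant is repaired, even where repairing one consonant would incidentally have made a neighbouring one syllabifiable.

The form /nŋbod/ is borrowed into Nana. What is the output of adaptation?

jegefode

Substitution: /n/ → /j/, /ŋ/ → /g/, /b/ → /f/, giving /jgfod/.
Under (C)V, the unsyllabifiable consonants are /j/, /g/, /d/ (no codas are permitted; onsets are limited to one consonant).
Inserting the epenthetic vowel yields /j/ → /je/, /g/ → /ge/, /d/ → /de/.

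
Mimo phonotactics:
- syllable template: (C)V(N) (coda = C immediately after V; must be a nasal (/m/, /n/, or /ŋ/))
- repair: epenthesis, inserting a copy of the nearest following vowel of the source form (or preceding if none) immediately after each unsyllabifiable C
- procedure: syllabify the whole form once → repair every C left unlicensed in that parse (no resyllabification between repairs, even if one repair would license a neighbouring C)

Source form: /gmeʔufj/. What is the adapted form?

gemeʔufuju

Syllabifying with onset maximization leaves /g/, /f/, /j/ stranded (only a nasal (/m/, /n/, or /ŋ/) is licensed in coda position; onsets are limited to one consonant).
Inserting the epenthetic vowel yields /g/ → /ge/, /f/ → /fu/, /j/ → /ju/.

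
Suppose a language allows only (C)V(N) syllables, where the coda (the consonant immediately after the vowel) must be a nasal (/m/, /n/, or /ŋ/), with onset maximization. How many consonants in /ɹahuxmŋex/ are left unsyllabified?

3

The consonants /x/, /m/, /x/ cannot be parsed into a legal (C)V(N) syllable (only a nasal (/m/, /n/, or /ŋ/) is licensed in coda position; onsets are limited to one consonant).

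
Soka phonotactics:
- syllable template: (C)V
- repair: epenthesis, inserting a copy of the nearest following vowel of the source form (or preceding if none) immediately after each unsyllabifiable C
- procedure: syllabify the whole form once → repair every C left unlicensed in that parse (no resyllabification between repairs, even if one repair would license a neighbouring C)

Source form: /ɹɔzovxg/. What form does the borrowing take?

ɹɔzovoxogo

Under (C)V, the unsyllabifiable consonants are /v/, /x/, /g/ (no codas are permitted; onsets are limited to one consonant).
Each unlicensed consonant becomes the onset of a new syllable: /v/ → /vo/, /x/ → /xo/, /g/ → /go/.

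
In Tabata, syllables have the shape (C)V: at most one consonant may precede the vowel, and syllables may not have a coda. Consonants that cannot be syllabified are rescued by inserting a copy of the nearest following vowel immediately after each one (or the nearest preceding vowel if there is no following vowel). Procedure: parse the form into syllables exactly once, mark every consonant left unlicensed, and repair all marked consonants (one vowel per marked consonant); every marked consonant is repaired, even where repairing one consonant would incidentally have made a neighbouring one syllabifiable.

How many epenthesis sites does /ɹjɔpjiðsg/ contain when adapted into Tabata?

The unsyllabifiable consonants are /ɹ/, /p/, /ð/, /s/, /g/; each receives one epenthetic vowel.

5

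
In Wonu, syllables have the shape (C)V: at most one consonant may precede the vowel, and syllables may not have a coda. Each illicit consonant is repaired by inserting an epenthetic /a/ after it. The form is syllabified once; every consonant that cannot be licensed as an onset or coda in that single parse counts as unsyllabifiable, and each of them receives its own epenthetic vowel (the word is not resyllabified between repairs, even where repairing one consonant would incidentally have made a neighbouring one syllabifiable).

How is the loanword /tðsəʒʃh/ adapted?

taðasəʒaʃaha

Under (C)V, the unsyllabifiable consonants are /t/, /ð/, /ʒ/, /ʃ/, /h/ (no codas are permitted; onsets are limited to one consonant).
Each unlicensed consonant becomes the onset of a new syllable: /t/ → /ta/, /ð/ → /ða/, /ʒ/ → /ʒa/, /ʃ/ → /ʃa/, /h/ → /ha/.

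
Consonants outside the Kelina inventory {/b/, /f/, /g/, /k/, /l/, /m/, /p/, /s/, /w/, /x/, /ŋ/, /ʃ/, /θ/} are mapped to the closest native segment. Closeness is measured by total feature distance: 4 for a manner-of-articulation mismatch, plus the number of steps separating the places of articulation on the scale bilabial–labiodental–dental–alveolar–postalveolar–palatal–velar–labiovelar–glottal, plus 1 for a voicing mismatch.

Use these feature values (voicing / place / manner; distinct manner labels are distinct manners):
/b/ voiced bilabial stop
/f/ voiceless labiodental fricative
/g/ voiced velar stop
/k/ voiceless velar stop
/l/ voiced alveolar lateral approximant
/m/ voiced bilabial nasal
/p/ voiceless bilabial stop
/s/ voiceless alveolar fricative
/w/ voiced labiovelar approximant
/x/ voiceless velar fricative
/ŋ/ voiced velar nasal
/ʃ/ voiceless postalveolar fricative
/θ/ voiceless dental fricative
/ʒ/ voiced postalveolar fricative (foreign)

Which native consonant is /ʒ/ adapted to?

ʃ

/ʃ/ is closest: same manner (fricative), place distance 0 (postalveolar→postalveolar), voicing differs (+1); total 1. Next closest is /s/ at distance 2.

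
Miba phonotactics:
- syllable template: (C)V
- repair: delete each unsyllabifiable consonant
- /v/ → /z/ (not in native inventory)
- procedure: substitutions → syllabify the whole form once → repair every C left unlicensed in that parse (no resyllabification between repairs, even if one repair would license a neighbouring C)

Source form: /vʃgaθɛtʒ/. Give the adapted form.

Substitution: /v/ → /z/, giving /zʃgaθɛtʒ/.
The consonants /z/, /ʃ/, /t/, /ʒ/ cannot be parsed into a legal (C)V syllable (no codas are permitted; onsets are limited to one consonant).
Deletion applies to /z/, /ʃ/, /t/, /ʒ/.

gaθɛ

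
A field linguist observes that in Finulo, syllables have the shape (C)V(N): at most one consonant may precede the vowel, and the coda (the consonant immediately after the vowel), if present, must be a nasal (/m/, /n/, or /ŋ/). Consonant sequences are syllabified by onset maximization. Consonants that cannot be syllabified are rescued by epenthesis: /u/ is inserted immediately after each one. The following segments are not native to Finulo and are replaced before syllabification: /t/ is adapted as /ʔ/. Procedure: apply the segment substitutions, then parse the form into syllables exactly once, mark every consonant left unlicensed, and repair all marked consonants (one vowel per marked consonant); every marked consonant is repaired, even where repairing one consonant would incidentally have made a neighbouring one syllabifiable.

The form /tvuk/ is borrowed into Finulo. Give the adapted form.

ʔuvuku

Substitution: /t/ → /ʔ/, giving /ʔvuk/.
Under (C)V(N), the unsyllabifiable consonants are /ʔ/, /k/ (only a nasal (/m/, /n/, or /ŋ/) is licensed in coda position; onsets are limited to one consonant).
Inserting the epenthetic vowel yields /ʔ/ → /ʔu/, /k/ → /ku/.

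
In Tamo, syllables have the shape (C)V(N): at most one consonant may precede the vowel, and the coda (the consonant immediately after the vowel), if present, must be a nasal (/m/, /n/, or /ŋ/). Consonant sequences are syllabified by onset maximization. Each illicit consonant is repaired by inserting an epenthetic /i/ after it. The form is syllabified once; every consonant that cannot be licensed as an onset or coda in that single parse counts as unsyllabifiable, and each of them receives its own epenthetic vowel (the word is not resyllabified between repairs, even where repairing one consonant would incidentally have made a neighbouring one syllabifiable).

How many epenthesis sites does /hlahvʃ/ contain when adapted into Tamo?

4

The unsyllabifiable consonants are /h/, /h/, /v/, /ʃ/; each receives one epenthetic vowel.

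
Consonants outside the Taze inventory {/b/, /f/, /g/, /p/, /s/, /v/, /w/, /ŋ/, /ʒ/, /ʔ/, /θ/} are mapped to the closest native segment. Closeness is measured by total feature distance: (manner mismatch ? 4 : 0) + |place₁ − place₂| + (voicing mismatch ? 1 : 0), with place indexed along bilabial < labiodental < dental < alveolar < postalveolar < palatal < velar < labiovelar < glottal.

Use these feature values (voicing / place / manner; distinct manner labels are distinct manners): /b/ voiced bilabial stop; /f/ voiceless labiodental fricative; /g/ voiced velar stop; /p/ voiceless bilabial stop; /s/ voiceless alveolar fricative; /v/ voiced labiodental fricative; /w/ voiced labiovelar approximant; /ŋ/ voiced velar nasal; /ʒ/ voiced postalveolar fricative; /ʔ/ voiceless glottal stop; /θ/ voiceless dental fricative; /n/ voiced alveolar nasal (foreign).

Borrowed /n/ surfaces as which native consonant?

/ŋ/ is closest: same manner (nasal), place distance 3 (alveolar→velar), same voicing; total 3. Next closest is /s/ at distance 5.

ŋ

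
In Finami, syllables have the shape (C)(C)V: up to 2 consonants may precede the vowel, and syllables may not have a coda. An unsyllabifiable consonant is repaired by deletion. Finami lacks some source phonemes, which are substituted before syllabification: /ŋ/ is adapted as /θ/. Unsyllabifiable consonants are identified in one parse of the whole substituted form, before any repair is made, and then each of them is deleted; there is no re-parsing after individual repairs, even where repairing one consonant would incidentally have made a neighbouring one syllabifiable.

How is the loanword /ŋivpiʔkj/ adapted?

Substitution: /ŋ/ → /θ/, giving /θivpiʔkj/.
Under (C)(C)V, the unsyllabifiable consonants are /ʔ/, /k/, /j/ (no codas are permitted; onsets may contain at most 2 consonants).
Deletion applies to /ʔ/, /k/, /j/.

θivpi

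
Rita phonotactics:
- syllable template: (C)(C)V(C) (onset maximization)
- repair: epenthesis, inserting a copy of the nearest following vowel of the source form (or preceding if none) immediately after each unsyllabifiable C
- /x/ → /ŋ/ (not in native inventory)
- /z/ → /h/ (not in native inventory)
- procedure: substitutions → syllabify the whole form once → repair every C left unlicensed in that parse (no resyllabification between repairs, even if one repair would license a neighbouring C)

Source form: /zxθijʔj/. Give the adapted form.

Substitution: /z/ → /h/, /x/ → /ŋ/, giving /hŋθijʔj/.
Syllabifying with onset maximization leaves /h/, /ʔ/, /j/ stranded (at most one coda consonant is licensed; onsets may contain at most 2 consonants).
Inserting the epenthetic vowel yields /h/ → /hi/, /ʔ/ → /ʔi/, /j/ → /ji/.

hiŋθijʔiji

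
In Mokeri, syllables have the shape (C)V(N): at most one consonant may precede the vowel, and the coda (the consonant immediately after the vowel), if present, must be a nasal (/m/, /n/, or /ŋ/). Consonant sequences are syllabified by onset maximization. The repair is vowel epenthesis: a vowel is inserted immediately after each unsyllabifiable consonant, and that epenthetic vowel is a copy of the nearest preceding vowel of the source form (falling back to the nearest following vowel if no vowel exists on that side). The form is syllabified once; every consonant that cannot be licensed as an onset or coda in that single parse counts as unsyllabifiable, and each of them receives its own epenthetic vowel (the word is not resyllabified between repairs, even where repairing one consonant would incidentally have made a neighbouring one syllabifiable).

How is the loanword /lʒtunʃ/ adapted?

luʒutunʃu

Under (C)V(N), the unsyllabifiable consonants are /l/, /ʒ/, /ʃ/ (only a nasal (/m/, /n/, or /ŋ/) is licensed in coda position; onsets are limited to one consonant).
Each unlicensed consonant becomes the onset of a new syllable: /l/ → /lu/, /ʒ/ → /ʒu/, /ʃ/ → /ʃu/.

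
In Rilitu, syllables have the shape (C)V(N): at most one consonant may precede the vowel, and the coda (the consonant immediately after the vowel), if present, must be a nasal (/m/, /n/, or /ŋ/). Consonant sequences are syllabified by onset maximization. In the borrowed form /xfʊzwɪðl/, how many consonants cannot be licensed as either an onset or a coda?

4

Under (C)V(N), the unsyllabifiable consonants are /x/, /z/, /ð/, /l/ (only a nasal (/m/, /n/, or /ŋ/) is licensed in coda position; onsets are limited to one consonant).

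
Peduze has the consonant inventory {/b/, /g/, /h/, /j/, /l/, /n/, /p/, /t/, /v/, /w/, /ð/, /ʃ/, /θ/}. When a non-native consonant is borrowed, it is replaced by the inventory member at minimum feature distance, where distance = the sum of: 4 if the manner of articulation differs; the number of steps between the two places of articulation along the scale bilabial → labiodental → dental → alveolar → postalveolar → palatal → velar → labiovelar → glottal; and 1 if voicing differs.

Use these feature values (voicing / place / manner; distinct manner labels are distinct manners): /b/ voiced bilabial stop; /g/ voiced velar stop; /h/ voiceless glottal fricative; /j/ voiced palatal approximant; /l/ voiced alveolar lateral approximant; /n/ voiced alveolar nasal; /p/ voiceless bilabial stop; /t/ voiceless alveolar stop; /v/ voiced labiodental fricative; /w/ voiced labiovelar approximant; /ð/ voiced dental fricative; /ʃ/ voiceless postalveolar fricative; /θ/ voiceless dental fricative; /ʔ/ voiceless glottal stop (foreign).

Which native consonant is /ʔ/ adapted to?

/g/ is closest: same manner (stop), place distance 2 (glottal→velar), voicing differs (+1); total 3. Next closest is /h/ at distance 4.

g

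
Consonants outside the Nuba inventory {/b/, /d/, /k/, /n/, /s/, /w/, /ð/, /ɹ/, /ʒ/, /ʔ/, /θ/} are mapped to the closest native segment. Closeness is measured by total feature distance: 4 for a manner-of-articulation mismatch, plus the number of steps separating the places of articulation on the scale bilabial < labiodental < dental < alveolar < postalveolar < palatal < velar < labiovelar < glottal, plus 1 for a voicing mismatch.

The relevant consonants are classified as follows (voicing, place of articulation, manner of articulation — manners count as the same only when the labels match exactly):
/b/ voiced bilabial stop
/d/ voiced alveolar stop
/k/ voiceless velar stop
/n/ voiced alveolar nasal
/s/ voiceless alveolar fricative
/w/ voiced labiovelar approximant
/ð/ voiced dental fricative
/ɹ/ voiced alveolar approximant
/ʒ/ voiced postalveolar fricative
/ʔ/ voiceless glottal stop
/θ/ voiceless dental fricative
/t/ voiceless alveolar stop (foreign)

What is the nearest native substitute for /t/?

/d/ is closest: same manner (stop), place distance 0 (alveolar→alveolar), voicing differs (+1); total 1. Next closest is /k/ at distance 3.

d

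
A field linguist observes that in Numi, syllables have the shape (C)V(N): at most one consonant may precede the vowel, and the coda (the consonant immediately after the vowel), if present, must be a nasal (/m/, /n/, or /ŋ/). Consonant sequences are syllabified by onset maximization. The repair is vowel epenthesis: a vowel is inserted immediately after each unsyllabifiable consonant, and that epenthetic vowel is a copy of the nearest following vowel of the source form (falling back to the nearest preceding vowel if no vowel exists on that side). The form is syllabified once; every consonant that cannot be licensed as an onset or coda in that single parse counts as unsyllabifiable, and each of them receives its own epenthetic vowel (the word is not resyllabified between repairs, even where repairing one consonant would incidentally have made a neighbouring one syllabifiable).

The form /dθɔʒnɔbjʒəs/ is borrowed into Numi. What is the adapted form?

dɔθɔʒɔnɔbəjəʒəsə

Syllabifying with onset maximization leaves /d/, /ʒ/, /b/, /j/, /s/ stranded (only a nasal (/m/, /n/, or /ŋ/) is licensed in coda position; onsets are limited to one consonant).
Epenthesis after each stranded consonant: /d/ → /dɔ/, /ʒ/ → /ʒɔ/, /b/ → /bə/, /j/ → /jə/, /s/ → /sə/.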